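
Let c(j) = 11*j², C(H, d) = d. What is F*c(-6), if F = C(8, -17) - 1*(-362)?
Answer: 136620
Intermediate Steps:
F = 345 (F = -17 - 1*(-362) = -17 + 362 = 345)
F*c(-6) = 345*(11*(-6)²) = 345*(11*36) = 345*396 = 136620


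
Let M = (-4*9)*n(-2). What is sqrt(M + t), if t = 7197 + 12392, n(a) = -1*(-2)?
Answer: sqrt(19517) ≈ 139.70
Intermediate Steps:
n(a) = 2
M = -72 (M = -4*9*2 = -36*2 = -72)
t = 19589
sqrt(M + t) = sqrt(-72 + 19589) = sqrt(19517)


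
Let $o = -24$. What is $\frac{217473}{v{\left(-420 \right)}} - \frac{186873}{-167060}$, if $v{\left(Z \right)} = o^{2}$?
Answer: $\frac{3036556519}{8018880} \approx 378.68$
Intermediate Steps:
$v{\left(Z \right)} = 576$ ($v{\left(Z \right)} = \left(-24\right)^{2} = 576$)
$\frac{217473}{v{\left(-420 \right)}} - \frac{186873}{-167060} = \frac{217473}{576} - \frac{186873}{-167060} = 217473 \cdot \frac{1}{576} - - \frac{186873}{167060} = \frac{72491}{192} + \frac{186873}{167060} = \frac{3036556519}{8018880}$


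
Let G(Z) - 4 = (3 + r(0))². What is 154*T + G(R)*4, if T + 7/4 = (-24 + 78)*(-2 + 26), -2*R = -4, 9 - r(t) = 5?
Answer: 399053/2 ≈ 1.9953e+5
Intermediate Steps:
r(t) = 4 (r(t) = 9 - 1*5 = 9 - 5 = 4)
R = 2 (R = -½*(-4) = 2)
G(Z) = 53 (G(Z) = 4 + (3 + 4)² = 4 + 7² = 4 + 49 = 53)
T = 5177/4 (T = -7/4 + (-24 + 78)*(-2 + 26) = -7/4 + 54*24 = -7/4 + 1296 = 5177/4 ≈ 1294.3)
154*T + G(R)*4 = 154*(5177/4) + 53*4 = 398629/2 + 212 = 399053/2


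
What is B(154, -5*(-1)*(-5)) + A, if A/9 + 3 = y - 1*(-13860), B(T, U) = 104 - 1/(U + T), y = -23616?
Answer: -11316784/129 ≈ -87727.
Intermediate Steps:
B(T, U) = 104 - 1/(T + U)
A = -87831 (A = -27 + 9*(-23616 - 1*(-13860)) = -27 + 9*(-23616 + 13860) = -27 + 9*(-9756) = -27 - 87804 = -87831)
B(154, -5*(-1)*(-5)) + A = (-1 + 104*154 + 104*(-5*(-1)*(-5)))/(154 - 5*(-1)*(-5)) - 87831 = (-1 + 16016 + 104*(5*(-5)))/(154 + 5*(-5)) - 87831 = (-1 + 16016 + 104*(-25))/(154 - 25) - 87831 = (-1 + 16016 - 2600)/129 - 87831 = (1/129)*13415 - 87831 = 13415/129 - 87831 = -11316784/129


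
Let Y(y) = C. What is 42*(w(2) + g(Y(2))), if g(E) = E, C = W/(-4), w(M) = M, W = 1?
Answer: 147/2 ≈ 73.500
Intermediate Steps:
C = -¼ (C = 1/(-4) = 1*(-¼) = -¼ ≈ -0.25000)
Y(y) = -¼
42*(w(2) + g(Y(2))) = 42*(2 - ¼) = 42*(7/4) = 147/2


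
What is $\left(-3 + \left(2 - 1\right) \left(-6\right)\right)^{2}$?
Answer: $81$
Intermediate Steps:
$\left(-3 + \left(2 - 1\right) \left(-6\right)\right)^{2} = \left(-3 + 1 \left(-6\right)\right)^{2} = \left(-3 - 6\right)^{2} = \left(-9\right)^{2} = 81$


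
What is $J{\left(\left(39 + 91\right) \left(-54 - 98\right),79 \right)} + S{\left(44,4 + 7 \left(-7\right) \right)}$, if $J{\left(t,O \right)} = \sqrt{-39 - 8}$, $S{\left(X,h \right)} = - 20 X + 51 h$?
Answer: $-3175 + i \sqrt{47} \approx -3175.0 + 6.8557 i$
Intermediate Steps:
$J{\left(t,O \right)} = i \sqrt{47}$ ($J{\left(t,O \right)} = \sqrt{-47} = i \sqrt{47}$)
$J{\left(\left(39 + 91\right) \left(-54 - 98\right),79 \right)} + S{\left(44,4 + 7 \left(-7\right) \right)} = i \sqrt{47} + \left(\left(-20\right) 44 + 51 \left(4 + 7 \left(-7\right)\right)\right) = i \sqrt{47} + \left(-880 + 51 \left(4 - 49\right)\right) = i \sqrt{47} + \left(-880 + 51 \left(-45\right)\right) = i \sqrt{47} - 3175 = -3175 + i \sqrt{47}$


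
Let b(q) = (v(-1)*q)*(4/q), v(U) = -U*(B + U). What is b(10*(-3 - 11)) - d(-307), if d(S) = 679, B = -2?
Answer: -691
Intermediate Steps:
v(U) = -U*(-2 + U)
b(q) = -12 (b(q) = ((-(2 - 1*(-1)))*q)*(4/q) = ((-(2 + 1))*q)*(4/q) = ((-1*3)*q)*(4/q) = (-3*q)*(4/q) = -12)
b(10*(-3 - 11)) - d(-307) = -12 - 1*679 = -12 - 679 = -691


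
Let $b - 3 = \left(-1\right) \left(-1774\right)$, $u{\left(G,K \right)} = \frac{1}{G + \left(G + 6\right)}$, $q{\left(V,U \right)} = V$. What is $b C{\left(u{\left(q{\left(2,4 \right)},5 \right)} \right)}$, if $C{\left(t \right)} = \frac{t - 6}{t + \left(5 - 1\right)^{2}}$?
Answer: $- \frac{104843}{161} \approx -651.2$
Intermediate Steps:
$u{\left(G,K \right)} = \frac{1}{6 + 2 G}$ ($u{\left(G,K \right)} = \frac{1}{G + \left(6 + G\right)} = \frac{1}{6 + 2 G}$)
$b = 1777$ ($b = 3 - -1774 = 3 + 1774 = 1777$)
$C{\left(t \right)} = \frac{-6 + t}{16 + t}$ ($C{\left(t \right)} = \frac{-6 + t}{t + 4^{2}} = \frac{-6 + t}{t + 16} = \frac{-6 + t}{16 + t}$)
$b C{\left(u{\left(q{\left(2,4 \right)},5 \right)} \right)} = 1777 \frac{-6 + \frac{1}{2 \left(3 + 2\right)}}{16 + \frac{1}{2 \left(3 + 2\right)}} = 1777 \frac{-6 + \frac{1}{2 \cdot 5}}{16 + \frac{1}{2 \cdot 5}} = 1777 \frac{-6 + \frac{1}{2} \cdot \frac{1}{5}}{16 + \frac{1}{2} \cdot \frac{1}{5}} = 1777 \frac{-6 + \frac{1}{10}}{16 + \frac{1}{10}} = 1777 \frac{1}{\frac{161}{10}} \left(- \frac{59}{10}\right) = 1777 \cdot \frac{10}{161} \left(- \frac{59}{10}\right) = 1777 \left(- \frac{59}{161}\right) = - \frac{104843}{161}$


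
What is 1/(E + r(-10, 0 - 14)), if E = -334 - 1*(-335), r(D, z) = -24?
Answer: -1/23 ≈ -0.043478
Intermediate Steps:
E = 1 (E = -334 + 335 = 1)
1/(E + r(-10, 0 - 14)) = 1/(1 - 24) = 1/(-23) = -1/23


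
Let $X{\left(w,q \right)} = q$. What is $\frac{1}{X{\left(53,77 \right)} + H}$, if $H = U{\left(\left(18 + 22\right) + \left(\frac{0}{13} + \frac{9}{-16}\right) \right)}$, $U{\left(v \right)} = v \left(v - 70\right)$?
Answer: $- \frac{256}{288847} \approx -0.00088628$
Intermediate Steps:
$U{\left(v \right)} = v \left(-70 + v\right)$
$H = - \frac{308559}{256}$ ($H = \left(\left(18 + 22\right) + \left(\frac{0}{13} + \frac{9}{-16}\right)\right) \left(-70 + \left(\left(18 + 22\right) + \left(\frac{0}{13} + \frac{9}{-16}\right)\right)\right) = \left(40 + \left(0 \cdot \frac{1}{13} + 9 \left(- \frac{1}{16}\right)\right)\right) \left(-70 + \left(40 + \left(0 \cdot \frac{1}{13} + 9 \left(- \frac{1}{16}\right)\right)\right)\right) = \left(40 + \left(0 - \frac{9}{16}\right)\right) \left(-70 + \left(40 + \left(0 - \frac{9}{16}\right)\right)\right) = \left(40 - \frac{9}{16}\right) \left(-70 + \left(40 - \frac{9}{16}\right)\right) = \frac{631 \left(-70 + \frac{631}{16}\right)}{16} = \frac{631}{16} \left(- \frac{489}{16}\right) = - \frac{308559}{256} \approx -1205.3$)
$\frac{1}{X{\left(53,77 \right)} + H} = \frac{1}{77 - \frac{308559}{256}} = \frac{1}{- \frac{288847}{256}} = - \frac{256}{288847}$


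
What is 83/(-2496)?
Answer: -83/2496 ≈ -0.033253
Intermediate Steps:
83/(-2496) = -1/2496*83 = -83/2496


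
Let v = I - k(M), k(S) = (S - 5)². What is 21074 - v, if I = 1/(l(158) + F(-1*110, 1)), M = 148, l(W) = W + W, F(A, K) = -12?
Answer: 12622991/304 ≈ 41523.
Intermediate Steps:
l(W) = 2*W
k(S) = (-5 + S)²
I = 1/304 (I = 1/(2*158 - 12) = 1/(316 - 12) = 1/304 ≈ 0.0032895)
v = -6216495/304 (v = 1/304 - (-5 + 148)² = 1/304 - 1*143² = 1/304 - 1*20449 = 1/304 - 20449 = -6216495/304 ≈ -20449.)
21074 - v = 21074 - 1*(-6216495/304) = 21074 + 6216495/304 = 12622991/304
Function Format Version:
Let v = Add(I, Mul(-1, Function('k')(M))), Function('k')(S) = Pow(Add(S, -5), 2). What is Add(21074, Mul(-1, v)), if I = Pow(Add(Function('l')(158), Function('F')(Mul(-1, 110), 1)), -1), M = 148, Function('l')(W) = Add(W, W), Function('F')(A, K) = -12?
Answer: Rational(12622991, 304) ≈ 41523.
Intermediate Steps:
Function('l')(W) = Mul(2, W)
Function('k')(S) = Pow(Add(-5, S), 2)
I = Rational(1, 304) (I = Pow(Add(Mul(2, 158), -12), -1) = Pow(Add(316, -12), -1) = Pow(304, -1) = Rational(1, 304) ≈ 0.0032895)
v = Rational(-6216495, 304) (v = Add(Rational(1, 304), Mul(-1, Pow(Add(-5, 148), 2))) = Add(Rational(1, 304), Mul(-1, Pow(143, 2))) = Add(Rational(1, 304), Mul(-1, 20449)) = Add(Rational(1, 304), -20449) = Rational(-6216495, 304) ≈ -20449.)
Add(21074, Mul(-1, v)) = Add(21074, Mul(-1, Rational(-6216495, 304))) = Add(21074, Rational(6216495, 304)) = Rational(12622991, 304)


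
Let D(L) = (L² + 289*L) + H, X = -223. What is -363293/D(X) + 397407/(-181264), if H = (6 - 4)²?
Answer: 4286035411/190508464 ≈ 22.498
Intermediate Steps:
H = 4 (H = 2² = 4)
D(L) = 4 + L² + 289*L (D(L) = (L² + 289*L) + 4 = 4 + L² + 289*L)
-363293/D(X) + 397407/(-181264) = -363293/(4 + (-223)² + 289*(-223)) + 397407/(-181264) = -363293/(4 + 49729 - 64447) + 397407*(-1/181264) = -363293/(-14714) - 397407/181264 = -363293*(-1/14714) - 397407/181264 = 51899/2102 - 397407/181264 = 4286035411/190508464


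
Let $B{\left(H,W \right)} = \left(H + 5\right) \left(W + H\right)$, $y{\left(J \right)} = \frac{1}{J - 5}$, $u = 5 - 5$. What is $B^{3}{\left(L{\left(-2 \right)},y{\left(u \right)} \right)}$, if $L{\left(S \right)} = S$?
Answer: $- \frac{35937}{125} \approx -287.5$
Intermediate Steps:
$u = 0$ ($u = 5 - 5 = 0$)
$y{\left(J \right)} = \frac{1}{-5 + J}$
$B{\left(H,W \right)} = \left(5 + H\right) \left(H + W\right)$
$B^{3}{\left(L{\left(-2 \right)},y{\left(u \right)} \right)} = \left(\left(-2\right)^{2} + 5 \left(-2\right) + \frac{5}{-5 + 0} - \frac{2}{-5 + 0}\right)^{3} = \left(4 - 10 + \frac{5}{-5} - \frac{2}{-5}\right)^{3} = \left(4 - 10 + 5 \left(- \frac{1}{5}\right) - - \frac{2}{5}\right)^{3} = \left(4 - 10 - 1 + \frac{2}{5}\right)^{3} = \left(- \frac{33}{5}\right)^{3} = - \frac{35937}{125}$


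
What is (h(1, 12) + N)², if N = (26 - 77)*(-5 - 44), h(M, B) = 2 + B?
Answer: 6315169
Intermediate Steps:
N = 2499 (N = -51*(-49) = 2499)
(h(1, 12) + N)² = ((2 + 12) + 2499)² = (14 + 2499)² = 2513² = 6315169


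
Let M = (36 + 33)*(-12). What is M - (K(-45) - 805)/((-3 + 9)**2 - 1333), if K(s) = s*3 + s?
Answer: -1074901/1297 ≈ -828.76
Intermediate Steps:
K(s) = 4*s (K(s) = 3*s + s = 4*s)
M = -828 (M = 69*(-12) = -828)
M - (K(-45) - 805)/((-3 + 9)**2 - 1333) = -828 - (4*(-45) - 805)/((-3 + 9)**2 - 1333) = -828 - (-180 - 805)/(6**2 - 1333) = -828 - (-985)/(36 - 1333) = -828 - (-985)/(-1297) = -828 - (-985)*(-1)/1297 = -828 - 1*985/1297 = -828 - 985/1297 = -1074901/1297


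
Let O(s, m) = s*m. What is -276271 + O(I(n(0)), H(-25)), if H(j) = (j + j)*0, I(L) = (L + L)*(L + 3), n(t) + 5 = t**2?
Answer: -276271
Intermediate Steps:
n(t) = -5 + t**2
I(L) = 2*L*(3 + L) (I(L) = (2*L)*(3 + L) = 2*L*(3 + L))
H(j) = 0 (H(j) = (2*j)*0 = 0)
O(s, m) = m*s
-276271 + O(I(n(0)), H(-25)) = -276271 + 0*(2*(-5 + 0**2)*(3 + (-5 + 0**2))) = -276271 + 0*(2*(-5 + 0)*(3 + (-5 + 0))) = -276271 + 0*(2*(-5)*(3 - 5)) = -276271 + 0*(2*(-5)*(-2)) = -276271 + 0*20 = -276271 + 0 = -276271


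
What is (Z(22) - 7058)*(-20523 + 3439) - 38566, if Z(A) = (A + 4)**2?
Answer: 108991522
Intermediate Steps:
Z(A) = (4 + A)**2
(Z(22) - 7058)*(-20523 + 3439) - 38566 = ((4 + 22)**2 - 7058)*(-20523 + 3439) - 38566 = (26**2 - 7058)*(-17084) - 38566 = (676 - 7058)*(-17084) - 38566 = -6382*(-17084) - 38566 = 109030088 - 38566 = 108991522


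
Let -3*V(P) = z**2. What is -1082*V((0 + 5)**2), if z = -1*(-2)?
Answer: 4328/3 ≈ 1442.7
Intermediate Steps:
z = 2
V(P) = -4/3 (V(P) = -1/3*2**2 = -1/3*4 = -4/3)
-1082*V((0 + 5)**2) = -1082*(-4/3) = 4328/3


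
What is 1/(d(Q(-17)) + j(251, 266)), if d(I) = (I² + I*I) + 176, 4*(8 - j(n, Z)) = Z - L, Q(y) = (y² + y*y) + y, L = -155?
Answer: 4/2518083 ≈ 1.5885e-6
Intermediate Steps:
Q(y) = y + 2*y² (Q(y) = (y² + y²) + y = 2*y² + y = y + 2*y²)
j(n, Z) = -123/4 - Z/4 (j(n, Z) = 8 - (Z - 1*(-155))/4 = 8 - (Z + 155)/4 = 8 - (155 + Z)/4 = 8 + (-155/4 - Z/4) = -123/4 - Z/4)
d(I) = 176 + 2*I² (d(I) = (I² + I²) + 176 = 2*I² + 176 = 176 + 2*I²)
1/(d(Q(-17)) + j(251, 266)) = 1/((176 + 2*(-17*(1 + 2*(-17)))²) + (-123/4 - ¼*266)) = 1/((176 + 2*(-17*(1 - 34))²) + (-123/4 - 133/2)) = 1/((176 + 2*(-17*(-33))²) - 389/4) = 1/((176 + 2*561²) - 389/4) = 1/((176 + 2*314721) - 389/4) = 1/((176 + 629442) - 389/4) = 1/(629618 - 389/4) = 1/(2518083/4) = 4/2518083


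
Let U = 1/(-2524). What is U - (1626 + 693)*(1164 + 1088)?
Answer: -13181307313/2524 ≈ -5.2224e+6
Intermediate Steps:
U = -1/2524 ≈ -0.00039620
U - (1626 + 693)*(1164 + 1088) = -1/2524 - (1626 + 693)*(1164 + 1088) = -1/2524 - 2319*2252 = -1/2524 - 1*5222388 = -1/2524 - 5222388 = -13181307313/2524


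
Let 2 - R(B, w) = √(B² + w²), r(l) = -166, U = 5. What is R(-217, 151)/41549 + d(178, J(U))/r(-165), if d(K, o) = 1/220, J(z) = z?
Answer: 31491/1517369480 - √69890/41549 ≈ -0.0063420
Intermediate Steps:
d(K, o) = 1/220
R(B, w) = 2 - √(B² + w²)
R(-217, 151)/41549 + d(178, J(U))/r(-165) = (2 - √((-217)² + 151²))/41549 + (1/220)/(-166) = (2 - √(47089 + 22801))*(1/41549) + (1/220)*(-1/166) = (2 - √69890)*(1/41549) - 1/36520 = (2/41549 - √69890/41549) - 1/36520 = 31491/1517369480 - √69890/41549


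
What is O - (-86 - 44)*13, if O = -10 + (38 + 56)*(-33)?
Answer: -1422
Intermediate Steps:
O = -3112 (O = -10 + 94*(-33) = -10 - 3102 = -3112)
O - (-86 - 44)*13 = -3112 - (-86 - 44)*13 = -3112 - (-130)*13 = -3112 - 1*(-1690) = -3112 + 1690 = -1422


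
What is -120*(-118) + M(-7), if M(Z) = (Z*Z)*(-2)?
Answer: 14062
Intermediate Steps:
M(Z) = -2*Z² (M(Z) = Z²*(-2) = -2*Z²)
-120*(-118) + M(-7) = -120*(-118) - 2*(-7)² = 14160 - 2*49 = 14160 - 98 = 14062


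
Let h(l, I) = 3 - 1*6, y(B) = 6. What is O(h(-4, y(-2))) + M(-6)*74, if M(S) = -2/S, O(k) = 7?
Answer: 95/3 ≈ 31.667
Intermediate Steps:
h(l, I) = -3 (h(l, I) = 3 - 6 = -3)
O(h(-4, y(-2))) + M(-6)*74 = 7 - 2/(-6)*74 = 7 - 2*(-⅙)*74 = 7 + (⅓)*74 = 7 + 74/3 = 95/3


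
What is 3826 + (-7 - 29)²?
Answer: 5122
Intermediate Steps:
3826 + (-7 - 29)² = 3826 + (-36)² = 3826 + 1296 = 5122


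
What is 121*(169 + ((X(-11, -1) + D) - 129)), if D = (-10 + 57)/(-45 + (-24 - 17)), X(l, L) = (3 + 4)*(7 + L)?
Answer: 847605/86 ≈ 9855.9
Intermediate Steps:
X(l, L) = 49 + 7*L (X(l, L) = 7*(7 + L) = 49 + 7*L)
D = -47/86 (D = 47/(-45 - 41) = 47/(-86) = 47*(-1/86) = -47/86 ≈ -0.54651)
121*(169 + ((X(-11, -1) + D) - 129)) = 121*(169 + (((49 + 7*(-1)) - 47/86) - 129)) = 121*(169 + (((49 - 7) - 47/86) - 129)) = 121*(169 + ((42 - 47/86) - 129)) = 121*(169 + (3565/86 - 129)) = 121*(169 - 7529/86) = 121*(7005/86) = 847605/86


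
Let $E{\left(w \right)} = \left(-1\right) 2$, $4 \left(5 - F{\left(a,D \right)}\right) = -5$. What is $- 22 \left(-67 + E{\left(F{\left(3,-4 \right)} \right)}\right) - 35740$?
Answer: $-34222$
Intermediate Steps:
$F{\left(a,D \right)} = \frac{25}{4}$ ($F{\left(a,D \right)} = 5 - - \frac{5}{4} = 5 + \frac{5}{4} = \frac{25}{4}$)
$E{\left(w \right)} = -2$
$- 22 \left(-67 + E{\left(F{\left(3,-4 \right)} \right)}\right) - 35740 = - 22 \left(-67 - 2\right) - 35740 = \left(-22\right) \left(-69\right) - 35740 = 1518 - 35740 = -34222$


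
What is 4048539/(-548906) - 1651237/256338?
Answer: -486042071726/35176366557 ≈ -13.817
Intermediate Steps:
4048539/(-548906) - 1651237/256338 = 4048539*(-1/548906) - 1651237*1/256338 = -4048539/548906 - 1651237/256338 = -486042071726/35176366557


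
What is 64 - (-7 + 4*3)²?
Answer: 39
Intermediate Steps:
64 - (-7 + 4*3)² = 64 - (-7 + 12)² = 64 - 1*5² = 64 - 1*25 = 64 - 25 = 39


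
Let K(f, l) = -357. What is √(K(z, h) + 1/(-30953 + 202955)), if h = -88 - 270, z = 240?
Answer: I*√10561733445426/172002 ≈ 18.894*I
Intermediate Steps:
h = -358
√(K(z, h) + 1/(-30953 + 202955)) = √(-357 + 1/(-30953 + 202955)) = √(-357 + 1/172002) = √(-61404713/172002) = I*√10561733445426/172002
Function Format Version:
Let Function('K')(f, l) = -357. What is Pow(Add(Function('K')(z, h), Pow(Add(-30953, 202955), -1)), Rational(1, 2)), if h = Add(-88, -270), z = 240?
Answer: Mul(Rational(1, 172002), I, Pow(10561733445426, Rational(1, 2))) ≈ Mul(18.894, I)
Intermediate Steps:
h = -358
Pow(Add(Function('K')(z, h), Pow(Add(-30953, 202955), -1)), Rational(1, 2)) = Pow(Add(-357, Pow(Add(-30953, 202955), -1)), Rational(1, 2)) = Pow(Add(-357, Pow(172002, -1)), Rational(1, 2)) = Pow(Add(-357, Rational(1, 172002)), Rational(1, 2)) = Pow(Rational(-61404713, 172002), Rational(1, 2)) = Mul(Rational(1, 172002), I, Pow(10561733445426, Rational(1, 2)))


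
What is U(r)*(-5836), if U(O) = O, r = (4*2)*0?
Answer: 0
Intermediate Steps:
r = 0 (r = 8*0 = 0)
U(r)*(-5836) = 0*(-5836) = 0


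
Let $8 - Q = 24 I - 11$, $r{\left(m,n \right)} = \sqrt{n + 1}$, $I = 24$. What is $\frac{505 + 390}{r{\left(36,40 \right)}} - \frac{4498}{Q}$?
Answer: $\frac{4498}{557} + \frac{895 \sqrt{41}}{41} \approx 147.85$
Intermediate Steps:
$r{\left(m,n \right)} = \sqrt{1 + n}$
$Q = -557$ ($Q = 8 - \left(24 \cdot 24 - 11\right) = 8 - \left(576 - 11\right) = 8 - 565 = -557$)
$\frac{505 + 390}{r{\left(36,40 \right)}} - \frac{4498}{Q} = \frac{505 + 390}{\sqrt{1 + 40}} - \frac{4498}{-557} = \frac{895}{\sqrt{41}} - - \frac{4498}{557} = 895 \frac{\sqrt{41}}{41} + \frac{4498}{557} = \frac{895 \sqrt{41}}{41} + \frac{4498}{557} = \frac{4498}{557} + \frac{895 \sqrt{41}}{41}$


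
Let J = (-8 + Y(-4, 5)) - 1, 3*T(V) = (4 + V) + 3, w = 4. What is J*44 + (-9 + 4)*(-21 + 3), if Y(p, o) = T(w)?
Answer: -434/3 ≈ -144.67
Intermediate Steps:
T(V) = 7/3 + V/3 (T(V) = ((4 + V) + 3)/3 = (7 + V)/3 = 7/3 + V/3)
Y(p, o) = 11/3 (Y(p, o) = 7/3 + (1/3)*4 = 7/3 + 4/3 = 11/3)
J = -16/3 (J = (-8 + 11/3) - 1 = -13/3 - 1 = -16/3 ≈ -5.3333)
J*44 + (-9 + 4)*(-21 + 3) = -16/3*44 + (-9 + 4)*(-21 + 3) = -704/3 - 5*(-18) = -704/3 + 90 = -434/3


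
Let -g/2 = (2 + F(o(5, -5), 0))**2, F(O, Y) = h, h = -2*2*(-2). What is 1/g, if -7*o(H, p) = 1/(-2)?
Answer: -1/200 ≈ -0.0050000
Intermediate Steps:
o(H, p) = 1/14 (o(H, p) = -1/7/(-2) = -1/7*(-1/2) = 1/14)
h = 8 (h = -4*(-2) = 8)
F(O, Y) = 8
g = -200 (g = -2*(2 + 8)**2 = -2*10**2 = -2*100 = -200)
1/g = 1/(-200) = -1/200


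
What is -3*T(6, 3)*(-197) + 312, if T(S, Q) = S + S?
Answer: 7404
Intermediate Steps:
T(S, Q) = 2*S
-3*T(6, 3)*(-197) + 312 = -6*6*(-197) + 312 = -3*12*(-197) + 312 = -36*(-197) + 312 = 7092 + 312 = 7404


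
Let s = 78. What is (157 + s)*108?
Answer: 25380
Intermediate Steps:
(157 + s)*108 = (157 + 78)*108 = 235*108 = 25380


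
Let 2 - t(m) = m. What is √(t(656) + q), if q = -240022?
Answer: 2*I*√60169 ≈ 490.59*I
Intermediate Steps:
t(m) = 2 - m
√(t(656) + q) = √((2 - 1*656) - 240022) = √((2 - 656) - 240022) = √(-654 - 240022) = √(-240676) = 2*I*√60169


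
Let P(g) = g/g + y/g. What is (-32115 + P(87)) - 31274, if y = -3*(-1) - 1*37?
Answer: -5514790/87 ≈ -63388.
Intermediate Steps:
y = -34 (y = 3 - 37 = -34)
P(g) = 1 - 34/g (P(g) = g/g - 34/g = 1 - 34/g)
(-32115 + P(87)) - 31274 = (-32115 + (-34 + 87)/87) - 31274 = (-32115 + (1/87)*53) - 31274 = (-32115 + 53/87) - 31274 = -2793952/87 - 31274 = -5514790/87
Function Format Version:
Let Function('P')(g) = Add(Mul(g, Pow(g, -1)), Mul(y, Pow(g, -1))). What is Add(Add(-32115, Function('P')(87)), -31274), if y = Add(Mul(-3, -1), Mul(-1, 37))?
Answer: Rational(-5514790, 87) ≈ -63388.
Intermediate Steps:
y = -34 (y = Add(3, -37) = -34)
Function('P')(g) = Add(1, Mul(-34, Pow(g, -1))) (Function('P')(g) = Add(Mul(g, Pow(g, -1)), Mul(-34, Pow(g, -1))) = Add(1, Mul(-34, Pow(g, -1))))
Add(Add(-32115, Function('P')(87)), -31274) = Add(Add(-32115, Mul(Pow(87, -1), Add(-34, 87))), -31274) = Add(Add(-32115, Mul(Rational(1, 87), 53)), -31274) = Add(Add(-32115, Rational(53, 87)), -31274) = Add(Rational(-2793952, 87), -31274) = Rational(-5514790, 87)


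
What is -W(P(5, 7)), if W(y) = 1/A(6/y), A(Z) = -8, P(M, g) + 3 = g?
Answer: ⅛ ≈ 0.12500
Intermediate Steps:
P(M, g) = -3 + g
W(y) = -⅛ (W(y) = 1/(-8) = -⅛)
-W(P(5, 7)) = -1*(-⅛) = ⅛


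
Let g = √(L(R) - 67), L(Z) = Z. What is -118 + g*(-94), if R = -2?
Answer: -118 - 94*I*√69 ≈ -118.0 - 780.82*I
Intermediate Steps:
g = I*√69 (g = √(-2 - 67) = √(-69) = I*√69 ≈ 8.3066*I)
-118 + g*(-94) = -118 + (I*√69)*(-94) = -118 - 94*I*√69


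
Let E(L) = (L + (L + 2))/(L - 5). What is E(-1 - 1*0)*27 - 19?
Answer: -19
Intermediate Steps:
E(L) = (2 + 2*L)/(-5 + L) (E(L) = (L + (2 + L))/(-5 + L) = (2 + 2*L)/(-5 + L))
E(-1 - 1*0)*27 - 19 = (2*(1 + (-1 - 1*0))/(-5 + (-1 - 1*0)))*27 - 19 = (2*(1 + (-1 + 0))/(-5 + (-1 + 0)))*27 - 19 = (2*(1 - 1)/(-5 - 1))*27 - 19 = (2*0/(-6))*27 - 19 = (2*(-⅙)*0)*27 - 19 = 0*27 - 19 = 0 - 19 = -19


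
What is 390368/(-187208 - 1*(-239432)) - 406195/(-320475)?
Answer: 304825651/34867680 ≈ 8.7424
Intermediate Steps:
390368/(-187208 - 1*(-239432)) - 406195/(-320475) = 390368/(-187208 + 239432) - 406195*(-1/320475) = 390368/52224 + 81239/64095 = 390368*(1/52224) + 81239/64095 = 12199/1632 + 81239/64095 = 304825651/34867680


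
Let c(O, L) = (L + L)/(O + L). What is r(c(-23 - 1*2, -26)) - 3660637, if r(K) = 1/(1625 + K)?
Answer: -303565644448/82927 ≈ -3.6606e+6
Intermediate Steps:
c(O, L) = 2*L/(L + O) (c(O, L) = (2*L)/(L + O) = 2*L/(L + O))
r(c(-23 - 1*2, -26)) - 3660637 = 1/(1625 + 2*(-26)/(-26 + (-23 - 1*2))) - 3660637 = 1/(1625 + 2*(-26)/(-26 + (-23 - 2))) - 3660637 = 1/(1625 + 2*(-26)/(-26 - 25)) - 3660637 = 1/(1625 + 2*(-26)/(-51)) - 3660637 = 1/(1625 + 2*(-26)*(-1/51)) - 3660637 = 1/(1625 + 52/51) - 3660637 = 1/(82927/51) - 3660637 = 51/82927 - 3660637 = -303565644448/82927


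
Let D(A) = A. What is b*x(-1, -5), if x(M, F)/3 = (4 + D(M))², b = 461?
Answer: 12447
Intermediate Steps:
x(M, F) = 3*(4 + M)²
b*x(-1, -5) = 461*(3*(4 - 1)²) = 461*(3*3²) = 461*(3*9) = 461*27 = 12447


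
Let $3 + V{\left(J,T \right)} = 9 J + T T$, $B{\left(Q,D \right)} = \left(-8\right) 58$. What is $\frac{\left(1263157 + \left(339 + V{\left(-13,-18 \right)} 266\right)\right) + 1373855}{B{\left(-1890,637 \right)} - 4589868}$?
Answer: $- \frac{2691615}{4590332} \approx -0.58637$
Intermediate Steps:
$B{\left(Q,D \right)} = -464$
$V{\left(J,T \right)} = -3 + T^{2} + 9 J$ ($V{\left(J,T \right)} = -3 + \left(9 J + T T\right) = -3 + \left(9 J + T^{2}\right) = -3 + \left(T^{2} + 9 J\right) = -3 + T^{2} + 9 J$)
$\frac{\left(1263157 + \left(339 + V{\left(-13,-18 \right)} 266\right)\right) + 1373855}{B{\left(-1890,637 \right)} - 4589868} = \frac{\left(1263157 + \left(339 + \left(-3 + \left(-18\right)^{2} + 9 \left(-13\right)\right) 266\right)\right) + 1373855}{-464 - 4589868} = \frac{\left(1263157 + \left(339 + \left(-3 + 324 - 117\right) 266\right)\right) + 1373855}{-4590332} = \left(\left(1263157 + \left(339 + 204 \cdot 266\right)\right) + 1373855\right) \left(- \frac{1}{4590332}\right) = \left(\left(1263157 + \left(339 + 54264\right)\right) + 1373855\right) \left(- \frac{1}{4590332}\right) = \left(\left(1263157 + 54603\right) + 1373855\right) \left(- \frac{1}{4590332}\right) = \left(1317760 + 1373855\right) \left(- \frac{1}{4590332}\right) = 2691615 \left(- \frac{1}{4590332}\right) = - \frac{2691615}{4590332}$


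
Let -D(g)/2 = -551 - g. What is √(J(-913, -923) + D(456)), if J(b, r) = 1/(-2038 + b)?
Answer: √17538716663/2951 ≈ 44.878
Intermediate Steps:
D(g) = 1102 + 2*g (D(g) = -2*(-551 - g) = 1102 + 2*g)
√(J(-913, -923) + D(456)) = √(1/(-2038 - 913) + (1102 + 2*456)) = √(1/(-2951) + (1102 + 912)) = √(-1/2951 + 2014) = √(5943313/2951) = √17538716663/2951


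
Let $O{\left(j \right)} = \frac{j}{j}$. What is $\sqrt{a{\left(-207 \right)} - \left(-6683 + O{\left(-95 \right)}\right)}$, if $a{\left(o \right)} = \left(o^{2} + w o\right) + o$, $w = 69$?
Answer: $\sqrt{35041} \approx 187.19$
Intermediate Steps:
$O{\left(j \right)} = 1$
$a{\left(o \right)} = o^{2} + 70 o$ ($a{\left(o \right)} = \left(o^{2} + 69 o\right) + o = o^{2} + 70 o$)
$\sqrt{a{\left(-207 \right)} - \left(-6683 + O{\left(-95 \right)}\right)} = \sqrt{- 207 \left(70 - 207\right) + \left(6683 - 1\right)} = \sqrt{\left(-207\right) \left(-137\right) + \left(6683 - 1\right)} = \sqrt{28359 + 6682} = \sqrt{35041}$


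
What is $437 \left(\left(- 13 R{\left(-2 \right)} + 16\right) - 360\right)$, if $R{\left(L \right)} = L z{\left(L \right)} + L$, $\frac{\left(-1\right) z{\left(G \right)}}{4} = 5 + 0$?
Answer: $-366206$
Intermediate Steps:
$z{\left(G \right)} = -20$ ($z{\left(G \right)} = - 4 \left(5 + 0\right) = \left(-4\right) 5 = -20$)
$R{\left(L \right)} = - 19 L$ ($R{\left(L \right)} = L \left(-20\right) + L = - 20 L + L = - 19 L$)
$437 \left(\left(- 13 R{\left(-2 \right)} + 16\right) - 360\right) = 437 \left(\left(- 13 \left(\left(-19\right) \left(-2\right)\right) + 16\right) - 360\right) = 437 \left(\left(\left(-13\right) 38 + 16\right) - 360\right) = 437 \left(\left(-494 + 16\right) - 360\right) = 437 \left(-478 - 360\right) = 437 \left(-838\right) = -366206$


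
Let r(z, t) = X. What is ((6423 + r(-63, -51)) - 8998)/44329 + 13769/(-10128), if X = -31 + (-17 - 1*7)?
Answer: -637002641/448964112 ≈ -1.4188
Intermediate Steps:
X = -55 (X = -31 + (-17 - 7) = -31 - 24 = -55)
r(z, t) = -55
((6423 + r(-63, -51)) - 8998)/44329 + 13769/(-10128) = ((6423 - 55) - 8998)/44329 + 13769/(-10128) = (6368 - 8998)*(1/44329) + 13769*(-1/10128) = -2630*1/44329 - 13769/10128 = -2630/44329 - 13769/10128 = -637002641/448964112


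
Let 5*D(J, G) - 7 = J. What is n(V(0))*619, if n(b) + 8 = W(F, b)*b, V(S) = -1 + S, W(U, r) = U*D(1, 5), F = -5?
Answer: 0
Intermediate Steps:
D(J, G) = 7/5 + J/5
W(U, r) = 8*U/5 (W(U, r) = U*(7/5 + (⅕)*1) = U*(7/5 + ⅕) = U*(8/5) = 8*U/5)
n(b) = -8 - 8*b (n(b) = -8 + ((8/5)*(-5))*b = -8 - 8*b)
n(V(0))*619 = (-8 - 8*(-1 + 0))*619 = (-8 - 8*(-1))*619 = (-8 + 8)*619 = 0*619 = 0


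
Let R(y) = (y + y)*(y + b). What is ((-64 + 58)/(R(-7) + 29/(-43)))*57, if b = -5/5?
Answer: -14706/4787 ≈ -3.0721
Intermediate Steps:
b = -1 (b = -5*⅕ = -1)
R(y) = 2*y*(-1 + y) (R(y) = (y + y)*(y - 1) = (2*y)*(-1 + y) = 2*y*(-1 + y))
((-64 + 58)/(R(-7) + 29/(-43)))*57 = ((-64 + 58)/(2*(-7)*(-1 - 7) + 29/(-43)))*57 = -6/(2*(-7)*(-8) + 29*(-1/43))*57 = -6/(112 - 29/43)*57 = -6/4787/43*57 = -6*43/4787*57 = -258/4787*57 = -14706/4787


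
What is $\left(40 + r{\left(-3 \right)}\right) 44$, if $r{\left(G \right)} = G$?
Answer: $1628$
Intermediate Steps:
$\left(40 + r{\left(-3 \right)}\right) 44 = \left(40 - 3\right) 44 = 37 \cdot 44 = 1628$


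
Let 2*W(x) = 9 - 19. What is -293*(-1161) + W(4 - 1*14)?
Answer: 340168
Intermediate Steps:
W(x) = -5 (W(x) = (9 - 19)/2 = (1/2)*(-10) = -5)
-293*(-1161) + W(4 - 1*14) = -293*(-1161) - 5 = 340173 - 5 = 340168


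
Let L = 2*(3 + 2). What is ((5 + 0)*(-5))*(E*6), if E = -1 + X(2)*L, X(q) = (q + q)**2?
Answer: -23850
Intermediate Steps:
X(q) = 4*q**2 (X(q) = (2*q)**2 = 4*q**2)
L = 10 (L = 2*5 = 10)
E = 159 (E = -1 + (4*2**2)*10 = -1 + (4*4)*10 = -1 + 16*10 = -1 + 160 = 159)
((5 + 0)*(-5))*(E*6) = ((5 + 0)*(-5))*(159*6) = (5*(-5))*954 = -25*954 = -23850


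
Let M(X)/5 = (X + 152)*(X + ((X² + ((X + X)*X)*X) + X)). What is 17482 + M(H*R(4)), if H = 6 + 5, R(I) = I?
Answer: 168961642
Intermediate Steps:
H = 11
M(X) = 5*(152 + X)*(X² + 2*X + 2*X³) (M(X) = 5*((X + 152)*(X + ((X² + ((X + X)*X)*X) + X))) = 5*((152 + X)*(X + ((X² + ((2*X)*X)*X) + X))) = 5*((152 + X)*(X + ((X² + (2*X²)*X) + X))) = 5*((152 + X)*(X + ((X² + 2*X³) + X))) = 5*((152 + X)*(X + (X + X² + 2*X³))) = 5*((152 + X)*(X² + 2*X + 2*X³)) = 5*(152 + X)*(X² + 2*X + 2*X³))
17482 + M(H*R(4)) = 17482 + 5*(11*4)*(304 + 2*(11*4)³ + 154*(11*4) + 305*(11*4)²) = 17482 + 5*44*(304 + 2*44³ + 154*44 + 305*44²) = 17482 + 5*44*(304 + 2*85184 + 6776 + 305*1936) = 17482 + 5*44*(304 + 170368 + 6776 + 590480) = 17482 + 5*44*767928 = 17482 + 168944160 = 168961642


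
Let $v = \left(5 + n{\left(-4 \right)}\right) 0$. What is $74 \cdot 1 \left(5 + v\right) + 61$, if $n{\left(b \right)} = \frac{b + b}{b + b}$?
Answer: $431$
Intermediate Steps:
$n{\left(b \right)} = 1$ ($n{\left(b \right)} = \frac{2 b}{2 b} = 2 b \frac{1}{2 b} = 1$)
$v = 0$ ($v = \left(5 + 1\right) 0 = 6 \cdot 0 = 0$)
$74 \cdot 1 \left(5 + v\right) + 61 = 74 \cdot 1 \left(5 + 0\right) + 61 = 74 \cdot 1 \cdot 5 + 61 = 74 \cdot 5 + 61 = 370 + 61 = 431$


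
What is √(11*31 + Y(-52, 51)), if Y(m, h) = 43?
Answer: 8*√6 ≈ 19.596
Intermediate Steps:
√(11*31 + Y(-52, 51)) = √(11*31 + 43) = √(341 + 43) = √384 = 8*√6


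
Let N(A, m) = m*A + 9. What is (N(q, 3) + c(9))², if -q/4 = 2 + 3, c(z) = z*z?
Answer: 900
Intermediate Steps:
c(z) = z²
q = -20 (q = -4*(2 + 3) = -4*5 = -20)
N(A, m) = 9 + A*m (N(A, m) = A*m + 9 = 9 + A*m)
(N(q, 3) + c(9))² = ((9 - 20*3) + 9²)² = ((9 - 60) + 81)² = (-51 + 81)² = 30² = 900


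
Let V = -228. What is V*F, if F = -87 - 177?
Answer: 60192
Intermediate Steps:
F = -264
V*F = -228*(-264) = 60192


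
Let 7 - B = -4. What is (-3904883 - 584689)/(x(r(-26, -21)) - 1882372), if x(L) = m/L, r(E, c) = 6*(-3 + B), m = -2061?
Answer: 71833152/30118639 ≈ 2.3850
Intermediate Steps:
B = 11 (B = 7 - 1*(-4) = 7 + 4 = 11)
r(E, c) = 48 (r(E, c) = 6*(-3 + 11) = 6*8 = 48)
x(L) = -2061/L
(-3904883 - 584689)/(x(r(-26, -21)) - 1882372) = (-3904883 - 584689)/(-2061/48 - 1882372) = -4489572/(-2061*1/48 - 1882372) = -4489572/(-687/16 - 1882372) = -4489572/(-30118639/16) = -4489572*(-16/30118639) = 71833152/30118639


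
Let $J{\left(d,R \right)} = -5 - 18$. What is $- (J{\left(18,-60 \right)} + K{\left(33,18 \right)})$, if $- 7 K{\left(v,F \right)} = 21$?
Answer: $26$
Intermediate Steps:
$J{\left(d,R \right)} = -23$ ($J{\left(d,R \right)} = -5 - 18 = -23$)
$K{\left(v,F \right)} = -3$ ($K{\left(v,F \right)} = \left(- \frac{1}{7}\right) 21 = -3$)
$- (J{\left(18,-60 \right)} + K{\left(33,18 \right)}) = - (-23 - 3) = \left(-1\right) \left(-26\right) = 26$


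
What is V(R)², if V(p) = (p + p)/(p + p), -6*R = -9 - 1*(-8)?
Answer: 1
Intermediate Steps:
R = ⅙ (R = -(-9 - 1*(-8))/6 = -(-9 + 8)/6 = -⅙*(-1) = ⅙ ≈ 0.16667)
V(p) = 1 (V(p) = (2*p)/((2*p)) = (2*p)*(1/(2*p)) = 1)
V(R)² = 1² = 1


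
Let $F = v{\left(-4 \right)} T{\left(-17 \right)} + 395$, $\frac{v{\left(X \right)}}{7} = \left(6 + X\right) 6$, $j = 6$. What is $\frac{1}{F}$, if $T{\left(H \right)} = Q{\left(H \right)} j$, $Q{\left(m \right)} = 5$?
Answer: $\frac{1}{2915} \approx 0.00034305$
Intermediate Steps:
$v{\left(X \right)} = 252 + 42 X$ ($v{\left(X \right)} = 7 \left(6 + X\right) 6 = 7 \left(36 + 6 X\right) = 252 + 42 X$)
$T{\left(H \right)} = 30$ ($T{\left(H \right)} = 5 \cdot 6 = 30$)
$F = 2915$ ($F = \left(252 + 42 \left(-4\right)\right) 30 + 395 = \left(252 - 168\right) 30 + 395 = 84 \cdot 30 + 395 = 2520 + 395 = 2915$)
$\frac{1}{F} = \frac{1}{2915}$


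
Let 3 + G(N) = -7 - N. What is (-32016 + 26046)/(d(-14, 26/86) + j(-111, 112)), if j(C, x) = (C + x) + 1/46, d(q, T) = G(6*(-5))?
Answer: -274620/967 ≈ -283.99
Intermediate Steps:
G(N) = -10 - N (G(N) = -3 + (-7 - N) = -10 - N)
d(q, T) = 20 (d(q, T) = -10 - 6*(-5) = -10 - 1*(-30) = -10 + 30 = 20)
j(C, x) = 1/46 + C + x (j(C, x) = (C + x) + 1/46 = 1/46 + C + x)
(-32016 + 26046)/(d(-14, 26/86) + j(-111, 112)) = (-32016 + 26046)/(20 + (1/46 - 111 + 112)) = -5970/(20 + 47/46) = -5970/967/46 = -5970*46/967 = -274620/967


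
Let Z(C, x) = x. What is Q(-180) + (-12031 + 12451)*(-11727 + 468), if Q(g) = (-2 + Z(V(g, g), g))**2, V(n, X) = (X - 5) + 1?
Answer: -4695656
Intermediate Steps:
V(n, X) = -4 + X (V(n, X) = (-5 + X) + 1 = -4 + X)
Q(g) = (-2 + g)**2
Q(-180) + (-12031 + 12451)*(-11727 + 468) = (-2 - 180)**2 + (-12031 + 12451)*(-11727 + 468) = (-182)**2 + 420*(-11259) = 33124 - 4728780 = -4695656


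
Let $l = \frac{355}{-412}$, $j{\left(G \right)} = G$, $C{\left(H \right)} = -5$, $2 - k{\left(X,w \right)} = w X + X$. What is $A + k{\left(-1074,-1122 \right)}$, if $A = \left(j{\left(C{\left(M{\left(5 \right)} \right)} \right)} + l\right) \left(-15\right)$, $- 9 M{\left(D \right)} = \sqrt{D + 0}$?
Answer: $- \frac{495991999}{412} \approx -1.2039 \cdot 10^{6}$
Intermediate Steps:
$k{\left(X,w \right)} = 2 - X - X w$ ($k{\left(X,w \right)} = 2 - \left(w X + X\right) = 2 - \left(X w + X\right) = 2 - \left(X + X w\right) = 2 - X - X w$)
$M{\left(D \right)} = - \frac{\sqrt{D}}{9}$ ($M{\left(D \right)} = - \frac{\sqrt{D + 0}}{9} = - \frac{\sqrt{D}}{9}$)
$l = - \frac{355}{412}$ ($l = 355 \left(- \frac{1}{412}\right) = - \frac{355}{412} \approx -0.86165$)
$A = \frac{36225}{412}$ ($A = \left(-5 - \frac{355}{412}\right) \left(-15\right) = \left(- \frac{2415}{412}\right) \left(-15\right) = \frac{36225}{412} \approx 87.925$)
$A + k{\left(-1074,-1122 \right)} = \frac{36225}{412} - \left(-1076 + 1205028\right) = \frac{36225}{412} + \left(2 + 1074 - 1205028\right) = \frac{36225}{412} - 1203952 = - \frac{495991999}{412}$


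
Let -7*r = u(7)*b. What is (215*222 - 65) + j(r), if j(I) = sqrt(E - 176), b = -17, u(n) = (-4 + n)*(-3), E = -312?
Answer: 47665 + 2*I*sqrt(122) ≈ 47665.0 + 22.091*I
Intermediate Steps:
u(n) = 12 - 3*n
r = -153/7 (r = -(12 - 3*7)*(-17)/7 = -(12 - 21)*(-17)/7 = -(-9)*(-17)/7 = -1/7*153 = -153/7 ≈ -21.857)
j(I) = 2*I*sqrt(122) (j(I) = sqrt(-312 - 176) = sqrt(-488) = 2*I*sqrt(122))
(215*222 - 65) + j(r) = (215*222 - 65) + 2*I*sqrt(122) = (47730 - 65) + 2*I*sqrt(122) = 47665 + 2*I*sqrt(122)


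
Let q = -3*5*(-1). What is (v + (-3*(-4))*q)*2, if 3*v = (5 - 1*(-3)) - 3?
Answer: 1090/3 ≈ 363.33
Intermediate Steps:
q = 15 (q = -15*(-1) = 15)
v = 5/3 (v = ((5 - 1*(-3)) - 3)/3 = ((5 + 3) - 3)/3 = (8 - 3)/3 = (⅓)*5 = 5/3 ≈ 1.6667)
(v + (-3*(-4))*q)*2 = (5/3 - 3*(-4)*15)*2 = (5/3 + 12*15)*2 = (5/3 + 180)*2 = (545/3)*2 = 1090/3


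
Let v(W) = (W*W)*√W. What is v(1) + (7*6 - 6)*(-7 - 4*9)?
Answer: -1547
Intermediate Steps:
v(W) = W^(5/2) (v(W) = W²*√W = W^(5/2))
v(1) + (7*6 - 6)*(-7 - 4*9) = 1^(5/2) + (7*6 - 6)*(-7 - 4*9) = 1 + (42 - 6)*(-7 - 36) = 1 + 36*(-43) = 1 - 1548 = -1547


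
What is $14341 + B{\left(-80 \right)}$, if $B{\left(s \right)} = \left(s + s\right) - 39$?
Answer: $14142$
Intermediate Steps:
$B{\left(s \right)} = -39 + 2 s$ ($B{\left(s \right)} = 2 s - 39 = -39 + 2 s$)
$14341 + B{\left(-80 \right)} = 14341 + \left(-39 + 2 \left(-80\right)\right) = 14341 - 199 = 14142$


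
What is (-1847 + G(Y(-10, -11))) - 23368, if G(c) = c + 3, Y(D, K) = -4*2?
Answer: -25220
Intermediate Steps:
Y(D, K) = -8
G(c) = 3 + c
(-1847 + G(Y(-10, -11))) - 23368 = (-1847 + (3 - 8)) - 23368 = (-1847 - 5) - 23368 = -1852 - 23368 = -25220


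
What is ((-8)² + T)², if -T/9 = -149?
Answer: 1974025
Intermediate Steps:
T = 1341 (T = -9*(-149) = 1341)
((-8)² + T)² = ((-8)² + 1341)² = (64 + 1341)² = 1405² = 1974025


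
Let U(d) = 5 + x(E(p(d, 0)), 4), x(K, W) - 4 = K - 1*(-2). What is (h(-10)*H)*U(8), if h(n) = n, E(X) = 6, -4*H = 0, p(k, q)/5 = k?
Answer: 0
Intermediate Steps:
p(k, q) = 5*k
H = 0 (H = -1/4*0 = 0)
x(K, W) = 6 + K (x(K, W) = 4 + (K - 1*(-2)) = 4 + (K + 2) = 4 + (2 + K) = 6 + K)
U(d) = 17 (U(d) = 5 + (6 + 6) = 5 + 12 = 17)
(h(-10)*H)*U(8) = -10*0*17 = 0*17 = 0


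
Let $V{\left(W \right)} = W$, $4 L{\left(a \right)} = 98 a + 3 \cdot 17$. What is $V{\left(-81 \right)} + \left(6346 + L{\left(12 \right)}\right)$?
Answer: $\frac{26287}{4} \approx 6571.8$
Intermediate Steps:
$L{\left(a \right)} = \frac{51}{4} + \frac{49 a}{2}$ ($L{\left(a \right)} = \frac{98 a + 3 \cdot 17}{4} = \frac{98 a + 51}{4} = \frac{51 + 98 a}{4} = \frac{51}{4} + \frac{49 a}{2}$)
$V{\left(-81 \right)} + \left(6346 + L{\left(12 \right)}\right) = -81 + \left(6346 + \left(\frac{51}{4} + \frac{49}{2} \cdot 12\right)\right) = -81 + \left(6346 + \left(\frac{51}{4} + 294\right)\right) = -81 + \left(6346 + \frac{1227}{4}\right) = -81 + \frac{26611}{4} = \frac{26287}{4}$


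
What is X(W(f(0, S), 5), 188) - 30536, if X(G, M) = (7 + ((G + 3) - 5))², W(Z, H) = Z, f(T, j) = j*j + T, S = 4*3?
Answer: -8335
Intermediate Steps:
S = 12
f(T, j) = T + j² (f(T, j) = j² + T = T + j²)
X(G, M) = (5 + G)² (X(G, M) = (7 + ((3 + G) - 5))² = (7 + (-2 + G))² = (5 + G)²)
X(W(f(0, S), 5), 188) - 30536 = (5 + (0 + 12²))² - 30536 = (5 + (0 + 144))² - 30536 = (5 + 144)² - 30536 = 149² - 30536 = 22201 - 30536 = -8335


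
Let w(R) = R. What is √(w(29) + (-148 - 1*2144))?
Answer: I*√2263 ≈ 47.571*I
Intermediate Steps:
√(w(29) + (-148 - 1*2144)) = √(29 + (-148 - 1*2144)) = √(29 + (-148 - 2144)) = √(29 - 2292) = √(-2263) = I*√2263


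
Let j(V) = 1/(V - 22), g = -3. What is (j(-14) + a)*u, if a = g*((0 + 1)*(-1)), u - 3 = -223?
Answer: -5885/9 ≈ -653.89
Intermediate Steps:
u = -220 (u = 3 - 223 = -220)
j(V) = 1/(-22 + V)
a = 3 (a = -3*(0 + 1)*(-1) = -3*(-1) = 3)
(j(-14) + a)*u = (1/(-22 - 14) + 3)*(-220) = (1/(-36) + 3)*(-220) = (-1/36 + 3)*(-220) = (107/36)*(-220) = -5885/9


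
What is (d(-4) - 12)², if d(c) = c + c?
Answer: 400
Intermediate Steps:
d(c) = 2*c
(d(-4) - 12)² = (2*(-4) - 12)² = (-8 - 12)² = (-20)² = 400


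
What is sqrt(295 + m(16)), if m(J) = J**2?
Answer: sqrt(551) ≈ 23.473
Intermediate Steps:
sqrt(295 + m(16)) = sqrt(295 + 16**2) = sqrt(295 + 256) = sqrt(551)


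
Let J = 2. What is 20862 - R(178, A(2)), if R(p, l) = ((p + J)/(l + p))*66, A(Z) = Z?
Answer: 20796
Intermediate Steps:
R(p, l) = 66*(2 + p)/(l + p) (R(p, l) = ((p + 2)/(l + p))*66 = ((2 + p)/(l + p))*66 = 66*(2 + p)/(l + p))
20862 - R(178, A(2)) = 20862 - 66*(2 + 178)/(2 + 178) = 20862 - 66*180/180 = 20862 - 1*66 = 20862 - 66 = 20796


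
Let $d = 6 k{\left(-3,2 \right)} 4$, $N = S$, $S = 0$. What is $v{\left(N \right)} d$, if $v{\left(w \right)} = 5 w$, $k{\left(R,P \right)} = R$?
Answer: $0$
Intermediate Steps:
$N = 0$
$d = -72$ ($d = 6 \left(-3\right) 4 = \left(-18\right) 4 = -72$)
$v{\left(N \right)} d = 5 \cdot 0 \left(-72\right) = 0 \left(-72\right) = 0$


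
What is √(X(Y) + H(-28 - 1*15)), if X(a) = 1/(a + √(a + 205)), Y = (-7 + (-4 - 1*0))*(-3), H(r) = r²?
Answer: √(61018 + 1849*√238)/√(33 + √238) ≈ 43.000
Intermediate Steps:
Y = 33 (Y = (-7 + (-4 + 0))*(-3) = (-7 - 4)*(-3) = -11*(-3) = 33)
X(a) = 1/(a + √(205 + a))
√(X(Y) + H(-28 - 1*15)) = √(1/(33 + √(205 + 33)) + (-28 - 1*15)²) = √(1/(33 + √238) + (-28 - 15)²) = √(1/(33 + √238) + (-43)²) = √(1/(33 + √238) + 1849) = √(1849 + 1/(33 + √238))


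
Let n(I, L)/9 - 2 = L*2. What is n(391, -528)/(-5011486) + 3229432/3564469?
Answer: 8109032904443/8931643245467 ≈ 0.90790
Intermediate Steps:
n(I, L) = 18 + 18*L (n(I, L) = 18 + 9*(L*2) = 18 + 9*(2*L) = 18 + 18*L)
n(391, -528)/(-5011486) + 3229432/3564469 = (18 + 18*(-528))/(-5011486) + 3229432/3564469 = (18 - 9504)*(-1/5011486) + 3229432*(1/3564469) = -9486*(-1/5011486) + 3229432/3564469 = 4743/2505743 + 3229432/3564469 = 8109032904443/8931643245467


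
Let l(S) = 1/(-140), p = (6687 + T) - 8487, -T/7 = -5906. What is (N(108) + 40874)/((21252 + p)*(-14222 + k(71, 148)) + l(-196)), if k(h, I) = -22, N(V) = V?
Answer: -5737480/121232963041 ≈ -4.7326e-5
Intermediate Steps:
T = 41342 (T = -7*(-5906) = 41342)
p = 39542 (p = (6687 + 41342) - 8487 = 48029 - 8487 = 39542)
l(S) = -1/140
(N(108) + 40874)/((21252 + p)*(-14222 + k(71, 148)) + l(-196)) = (108 + 40874)/((21252 + 39542)*(-14222 - 22) - 1/140) = 40982/(60794*(-14244) - 1/140) = 40982/(-865949736 - 1/140) = 40982/(-121232963041/140) = 40982*(-140/121232963041) = -5737480/121232963041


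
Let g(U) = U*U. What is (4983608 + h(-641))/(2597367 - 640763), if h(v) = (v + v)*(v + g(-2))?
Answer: 2900121/978302 ≈ 2.9644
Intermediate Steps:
g(U) = U**2
h(v) = 2*v*(4 + v) (h(v) = (v + v)*(v + (-2)**2) = (2*v)*(v + 4) = (2*v)*(4 + v) = 2*v*(4 + v))
(4983608 + h(-641))/(2597367 - 640763) = (4983608 + 2*(-641)*(4 - 641))/(2597367 - 640763) = (4983608 + 2*(-641)*(-637))/1956604 = (4983608 + 816634)*(1/1956604) = 5800242*(1/1956604) = 2900121/978302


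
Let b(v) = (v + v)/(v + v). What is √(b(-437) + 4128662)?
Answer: √4128663 ≈ 2031.9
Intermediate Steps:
b(v) = 1 (b(v) = (2*v)/((2*v)) = (2*v)*(1/(2*v)) = 1)
√(b(-437) + 4128662) = √(1 + 4128662) = √4128663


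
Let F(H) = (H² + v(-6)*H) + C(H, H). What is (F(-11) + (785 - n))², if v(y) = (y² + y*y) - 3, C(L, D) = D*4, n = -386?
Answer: 239121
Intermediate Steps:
C(L, D) = 4*D
v(y) = -3 + 2*y² (v(y) = (y² + y²) - 3 = 2*y² - 3 = -3 + 2*y²)
F(H) = H² + 73*H (F(H) = (H² + (-3 + 2*(-6)²)*H) + 4*H = (H² + (-3 + 2*36)*H) + 4*H = (H² + (-3 + 72)*H) + 4*H = (H² + 69*H) + 4*H = H² + 73*H)
(F(-11) + (785 - n))² = (-11*(73 - 11) + (785 - 1*(-386)))² = (-11*62 + (785 + 386))² = (-682 + 1171)² = 489² = 239121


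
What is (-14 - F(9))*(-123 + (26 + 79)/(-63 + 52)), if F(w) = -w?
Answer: 7290/11 ≈ 662.73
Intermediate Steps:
(-14 - F(9))*(-123 + (26 + 79)/(-63 + 52)) = (-14 - (-1)*9)*(-123 + (26 + 79)/(-63 + 52)) = (-14 - 1*(-9))*(-123 + 105/(-11)) = (-14 + 9)*(-123 + 105*(-1/11)) = -5*(-123 - 105/11) = -5*(-1458/11) = 7290/11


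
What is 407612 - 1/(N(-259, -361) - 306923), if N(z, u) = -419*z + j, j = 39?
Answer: 80855139157/198363 ≈ 4.0761e+5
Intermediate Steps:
N(z, u) = 39 - 419*z (N(z, u) = -419*z + 39 = 39 - 419*z)
407612 - 1/(N(-259, -361) - 306923) = 407612 - 1/((39 - 419*(-259)) - 306923) = 407612 - 1/((39 + 108521) - 306923) = 407612 - 1/(108560 - 306923) = 407612 - 1/(-198363) = 407612 - 1*(-1/198363) = 407612 + 1/198363 = 80855139157/198363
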